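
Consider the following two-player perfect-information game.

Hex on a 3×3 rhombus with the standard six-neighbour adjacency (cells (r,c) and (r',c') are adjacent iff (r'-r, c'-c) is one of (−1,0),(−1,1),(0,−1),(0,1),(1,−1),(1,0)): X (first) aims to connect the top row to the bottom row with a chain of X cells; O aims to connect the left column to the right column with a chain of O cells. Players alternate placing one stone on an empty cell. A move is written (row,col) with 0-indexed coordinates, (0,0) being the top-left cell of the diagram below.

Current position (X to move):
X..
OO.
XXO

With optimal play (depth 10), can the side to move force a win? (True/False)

[X../OO./XXO] X move#1: (0,1):-1/XX./OO./XXO*, (0,2):-1/X.X/OO./XXO, (1,2):-1/X../OOX/XXO
[XX./OO./XXO] O move#2: (0,2):+1/XXO/OO./XXO*, (1,2):+1/XX./OOO/XXO
[XXO/OO./XXO] end (terminal -1, X#3); searched X../OO./XXO to 10

X winning at [X../OO./XXO]: False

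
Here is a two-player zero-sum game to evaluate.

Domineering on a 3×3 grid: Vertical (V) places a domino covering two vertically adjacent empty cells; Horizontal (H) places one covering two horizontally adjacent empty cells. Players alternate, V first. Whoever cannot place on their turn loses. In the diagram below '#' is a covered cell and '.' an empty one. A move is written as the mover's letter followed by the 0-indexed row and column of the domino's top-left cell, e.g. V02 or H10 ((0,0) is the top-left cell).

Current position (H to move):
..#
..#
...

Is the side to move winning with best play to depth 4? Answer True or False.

ply 1, H at ..#/..#/... | H00=-1→###/..#/...; H10=+1→..#/###/...*; H20=-1→..#/..#/##.; H21=-1→..#/..#/.##
ply 2: ..#/###/... is terminal -1 (V); from ..#/..#/... depth 4

H winning at [..#/..#/...]: True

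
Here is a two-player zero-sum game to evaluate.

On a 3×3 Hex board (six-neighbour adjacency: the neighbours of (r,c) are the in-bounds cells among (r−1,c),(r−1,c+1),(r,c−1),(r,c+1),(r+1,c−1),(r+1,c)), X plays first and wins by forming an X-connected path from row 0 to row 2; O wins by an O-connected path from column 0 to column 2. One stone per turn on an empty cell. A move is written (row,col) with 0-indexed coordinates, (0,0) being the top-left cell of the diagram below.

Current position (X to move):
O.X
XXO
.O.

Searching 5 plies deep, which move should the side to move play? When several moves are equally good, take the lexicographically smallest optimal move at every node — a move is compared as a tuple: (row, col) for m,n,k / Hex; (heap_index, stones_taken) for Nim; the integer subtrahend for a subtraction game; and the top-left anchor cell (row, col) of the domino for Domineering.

X's best at [O.X/XXO/.O.]: (2,0)

[O.X/XXO/.O.] X move#1: (0,1):-1/OXX/XXO/.O., (2,0):+1/O.X/XXO/XO.*, (2,2):-1/O.X/XXO/.OX
[O.X/XXO/XO.] end (terminal -1, O#2); searched O.X/XXO/.O. to 5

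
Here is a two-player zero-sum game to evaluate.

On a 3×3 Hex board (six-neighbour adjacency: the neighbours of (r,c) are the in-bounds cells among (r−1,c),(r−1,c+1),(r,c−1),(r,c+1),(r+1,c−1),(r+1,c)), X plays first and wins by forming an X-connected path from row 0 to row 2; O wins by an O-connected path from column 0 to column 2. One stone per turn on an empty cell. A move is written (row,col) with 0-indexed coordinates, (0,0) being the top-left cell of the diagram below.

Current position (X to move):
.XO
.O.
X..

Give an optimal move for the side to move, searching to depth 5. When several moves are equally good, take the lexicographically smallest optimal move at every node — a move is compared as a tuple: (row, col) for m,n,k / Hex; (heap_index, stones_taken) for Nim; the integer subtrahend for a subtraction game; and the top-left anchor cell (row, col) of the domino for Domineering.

X's best at [.XO/.O./X..]: (1,0)

ply 1, X at .XO/.O./X.. | (0,0)=-1→XXO/.O./X..; (1,0)=+1→.XO/XO./X..*; (1,2)=-1→.XO/.OX/X..; (2,1)=-1→.XO/.O./XX.; (2,2)=-1→.XO/.O./X.X
ply 2: .XO/XO./X.. is terminal -1 (O); from .XO/.O./X.. depth 5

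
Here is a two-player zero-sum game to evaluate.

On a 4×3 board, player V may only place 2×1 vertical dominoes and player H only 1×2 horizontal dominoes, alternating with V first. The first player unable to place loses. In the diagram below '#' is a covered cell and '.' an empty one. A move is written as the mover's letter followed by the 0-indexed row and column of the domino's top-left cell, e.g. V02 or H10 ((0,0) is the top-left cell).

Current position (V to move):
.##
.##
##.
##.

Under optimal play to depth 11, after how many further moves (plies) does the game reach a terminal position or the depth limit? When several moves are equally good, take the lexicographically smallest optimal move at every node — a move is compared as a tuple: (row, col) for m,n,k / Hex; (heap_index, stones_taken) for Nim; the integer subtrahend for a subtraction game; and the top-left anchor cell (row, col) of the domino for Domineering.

PV length from [.##/.##/##./##.]: 1 ply

p1 V@[.##/.##/##./##.]: V00[###/###/##./##.]+1* V22[.##/.##/###/###]+1
p2 H@[###/###/##./##.] terminal -1; root [.##/.##/##./##.] d11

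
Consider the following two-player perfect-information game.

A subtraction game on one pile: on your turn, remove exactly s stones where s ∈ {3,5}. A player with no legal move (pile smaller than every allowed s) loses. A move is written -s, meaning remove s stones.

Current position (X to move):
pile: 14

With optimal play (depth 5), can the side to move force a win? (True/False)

X winning at [14]: True

ply 1, X at 14 | -3=-1→11; -5=+1→9*
ply 2, O at 9 | -3=-1→6*; -5=-1→4
ply 3, X at 6 | -3=-1→3; -5=+1→1*
ply 4: 1 is terminal -1 (O); from 14 depth 5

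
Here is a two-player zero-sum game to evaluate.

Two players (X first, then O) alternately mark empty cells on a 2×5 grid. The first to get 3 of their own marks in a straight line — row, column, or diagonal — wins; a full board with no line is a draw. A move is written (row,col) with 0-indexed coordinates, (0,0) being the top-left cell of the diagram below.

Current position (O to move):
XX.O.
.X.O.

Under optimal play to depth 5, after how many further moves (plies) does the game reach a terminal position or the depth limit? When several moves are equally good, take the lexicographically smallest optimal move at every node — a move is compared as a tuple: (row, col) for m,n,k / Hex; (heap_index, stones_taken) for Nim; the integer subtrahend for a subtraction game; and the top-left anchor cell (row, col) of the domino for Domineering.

PV length from [XX.O./.X.O.]: 5 plies

ply 1, O at XX.O./.X.O. | (0,2)=+0→XXOO./.X.O.*; (0,4)=-1→XX.OO/.X.O.; (1,0)=-1→XX.O./OX.O.; (1,2)=-1→XX.O./.XOO.; (1,4)=-1→XX.O./.X.OO
ply 2, X at XXOO./.X.O. | (0,4)=+0→XXOOX/.X.O.*; (1,0)=-1→XXOO./XX.O.; (1,2)=-1→XXOO./.XXO.; (1,4)=-1→XXOO./.X.OX
ply 3, O at XXOOX/.X.O. | (1,0)=+0→XXOOX/OX.O.*; (1,2)=+0→XXOOX/.XOO.; (1,4)=+0→XXOOX/.X.OO
ply 4, X at XXOOX/OX.O. | (1,2)=+0→XXOOX/OXXO.*; (1,4)=+0→XXOOX/OX.OX
ply 5, O at XXOOX/OXXO. | (1,4)=+0→XXOOX/OXXOO*
ply 6: XXOOX/OXXOO is terminal +0 (X); from XX.O./.X.O. depth 5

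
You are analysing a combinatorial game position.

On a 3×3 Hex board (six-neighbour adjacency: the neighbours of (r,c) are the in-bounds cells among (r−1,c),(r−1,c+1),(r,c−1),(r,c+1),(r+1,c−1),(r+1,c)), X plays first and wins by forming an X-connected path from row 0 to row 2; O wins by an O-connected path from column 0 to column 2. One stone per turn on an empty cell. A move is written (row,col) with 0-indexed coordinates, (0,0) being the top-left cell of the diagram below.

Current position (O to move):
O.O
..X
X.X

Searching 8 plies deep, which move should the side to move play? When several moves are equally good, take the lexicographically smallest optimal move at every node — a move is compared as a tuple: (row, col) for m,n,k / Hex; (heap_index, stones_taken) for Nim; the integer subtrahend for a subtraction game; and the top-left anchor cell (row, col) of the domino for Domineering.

ply 1, O at O.O/..X/X.X | (0,1)=+1→OOO/..X/X.X*; (1,0)=+1→O.O/O.X/X.X; (1,1)=+1→O.O/.OX/X.X; (2,1)=-1→O.O/..X/XOX
ply 2: OOO/..X/X.X is terminal -1 (X); from O.O/..X/X.X depth 8

O's best at [O.O/..X/X.X]: (0,1)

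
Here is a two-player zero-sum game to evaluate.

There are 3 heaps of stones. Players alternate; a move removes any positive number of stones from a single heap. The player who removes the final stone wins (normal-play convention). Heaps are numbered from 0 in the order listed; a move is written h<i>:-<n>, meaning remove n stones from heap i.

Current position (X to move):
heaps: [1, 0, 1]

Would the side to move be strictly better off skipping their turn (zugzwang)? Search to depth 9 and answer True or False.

zugzwang((1,0,1), X) = True

p1 X@[(1,0,1)]: h0:-1[(0,0,1)]-1* h2:-1[(1,0,0)]-1
p2 O@[(0,0,1)]: h2:-1[(0,0,0)]+1*
p3 X@[(0,0,0)] terminal -1; root [(1,0,1)] d9
if X skipped the turn, O would face:
~ p1 O@[(1,0,1)]: h0:-1[(0,0,1)]-1* h2:-1[(1,0,0)]-1
~ p2 X@[(0,0,1)]: h2:-1[(0,0,0)]+1*
~ p3 O@[(0,0,0)] terminal -1; root [(1,0,1)] d9
compare (X): move=-1 vs pass=+1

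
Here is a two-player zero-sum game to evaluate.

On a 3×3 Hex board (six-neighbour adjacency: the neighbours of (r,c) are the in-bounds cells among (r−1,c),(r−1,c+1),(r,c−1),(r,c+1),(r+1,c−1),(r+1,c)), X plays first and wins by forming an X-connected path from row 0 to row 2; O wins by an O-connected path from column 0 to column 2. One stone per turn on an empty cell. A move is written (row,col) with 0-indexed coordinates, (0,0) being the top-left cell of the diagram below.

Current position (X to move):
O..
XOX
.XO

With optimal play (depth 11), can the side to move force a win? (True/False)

X winning at [O../XOX/.XO]: True

[O../XOX/.XO] X move#1: (0,1):+1/OX./XOX/.XO*, (0,2):+1/O.X/XOX/.XO, (2,0):+1/O../XOX/XXO
[OX./XOX/.XO] O move#2: (0,2):-1/OXO/XOX/.XO*, (2,0):-1/OX./XOX/OXO
[OXO/XOX/.XO] X move#3: (2,0):+1/OXO/XOX/XXO*
[OXO/XOX/XXO] end (terminal -1, O#4); searched O../XOX/.XO to 11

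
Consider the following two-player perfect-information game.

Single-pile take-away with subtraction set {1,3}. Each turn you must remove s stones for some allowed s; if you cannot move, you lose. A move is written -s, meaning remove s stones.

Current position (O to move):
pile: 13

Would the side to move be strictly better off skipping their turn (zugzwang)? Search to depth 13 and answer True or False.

p1 O@[13]: -1[12]+1* -3[10]+1
p2 X@[12]: -1[11]-1* -3[9]-1
p3 O@[11]: -1[10]+1* -3[8]+1
p4 X@[10]: -1[9]-1* -3[7]-1
p5 O@[9]: -1[8]+1* -3[6]+1
p6 X@[8]: -1[7]-1* -3[5]-1
p7 O@[7]: -1[6]+1* -3[4]+1
p8 X@[6]: -1[5]-1* -3[3]-1
p9 O@[5]: -1[4]+1* -3[2]+1
p10 X@[4]: -1[3]-1* -3[1]-1
p11 O@[3]: -1[2]+1* -3[0]+1
p12 X@[2]: -1[1]-1*
p13 O@[1]: -1[0]+1*
p14 X@[0] terminal -1; root [13] d13
pass branch (X moves first from the same position):
  | p1 X@[13]: -1[12]+1* -3[10]+1
  | p2 O@[12]: -1[11]-1* -3[9]-1
  | p3 X@[11]: -1[10]+1* -3[8]+1
  | p4 O@[10]: -1[9]-1* -3[7]-1
  | p5 X@[9]: -1[8]+1* -3[6]+1
  | p6 O@[8]: -1[7]-1* -3[5]-1
  | p7 X@[7]: -1[6]+1* -3[4]+1
  | p8 O@[6]: -1[5]-1* -3[3]-1
  | p9 X@[5]: -1[4]+1* -3[2]+1
  | p10 O@[4]: -1[3]-1* -3[1]-1
  | p11 X@[3]: -1[2]+1* -3[0]+1
  | p12 O@[2]: -1[1]-1*
  | p13 X@[1]: -1[0]+1*
  | p14 O@[0] terminal -1; root [13] d13
O moving scores +1; O passing scores -1

zugzwang(13, O) = False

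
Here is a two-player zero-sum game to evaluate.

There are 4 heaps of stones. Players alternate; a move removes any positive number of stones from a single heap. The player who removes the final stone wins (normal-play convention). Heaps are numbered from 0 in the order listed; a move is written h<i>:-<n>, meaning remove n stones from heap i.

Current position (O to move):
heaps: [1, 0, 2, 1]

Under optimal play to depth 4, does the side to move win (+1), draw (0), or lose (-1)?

[(1,0,2,1)] O move#1: h0:-1:-1/(0,0,2,1), h2:-1:-1/(1,0,1,1), h2:-2:+1/(1,0,0,1)*, h3:-1:-1/(1,0,2,0)
[(1,0,0,1)] X move#2: h0:-1:-1/(0,0,0,1)*, h3:-1:-1/(1,0,0,0)
[(0,0,0,1)] O move#3: h3:-1:+1/(0,0,0,0)*
[(0,0,0,0)] end (terminal -1, X#4); searched (1,0,2,1) to 4

value((1,0,2,1), O) = +1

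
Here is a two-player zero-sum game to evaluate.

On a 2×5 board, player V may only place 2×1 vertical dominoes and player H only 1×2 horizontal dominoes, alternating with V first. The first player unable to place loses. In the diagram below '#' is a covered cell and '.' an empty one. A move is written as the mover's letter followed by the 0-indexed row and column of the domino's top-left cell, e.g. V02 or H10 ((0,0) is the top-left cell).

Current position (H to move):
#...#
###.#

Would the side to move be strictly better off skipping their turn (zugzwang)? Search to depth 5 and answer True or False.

zugzwang(#...#/###.#, H) = False

[#...#/###.#] H move#1: H01:-1/###.#/###.#, H02:+1/#.###/###.#*
[#.###/###.#] end (terminal -1, V#2); searched #...#/###.# to 5
suppose H passes — search the same position with V to move:
pass> [#...#/###.#] V move#1: V03:-1/#..##/#####*
pass> [#..##/#####] H move#2: H01:+1/#####/#####*
pass> [#####/#####] end (terminal -1, V#3); searched #...#/###.# to 5
for H: play +1, pass +1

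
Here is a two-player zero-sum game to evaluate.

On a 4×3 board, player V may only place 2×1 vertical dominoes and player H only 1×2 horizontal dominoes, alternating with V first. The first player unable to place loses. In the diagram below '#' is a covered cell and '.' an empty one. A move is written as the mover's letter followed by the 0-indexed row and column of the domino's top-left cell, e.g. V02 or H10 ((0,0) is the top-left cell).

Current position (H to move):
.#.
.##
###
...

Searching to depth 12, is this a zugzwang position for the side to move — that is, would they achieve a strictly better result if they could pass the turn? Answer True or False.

zugzwang(.#./.##/###/..., H) = True

[.#./.##/###/...] H move#1: H30:-1/.#./.##/###/##.*, H31:-1/.#./.##/###/.##
[.#./.##/###/##.] V move#2: V00:+1/##./###/###/##.*
[##./###/###/##.] end (terminal -1, H#3); searched .#./.##/###/... to 12
suppose H passes — search the same position with V to move:
pass> [.#./.##/###/...] V move#1: V00:-1/##./###/###/...*
pass> [##./###/###/...] H move#2: H30:+1/##./###/###/##.*, H31:+1/##./###/###/.##
pass> [##./###/###/##.] end (terminal -1, V#3); searched .#./.##/###/... to 12
for H: play -1, pass +1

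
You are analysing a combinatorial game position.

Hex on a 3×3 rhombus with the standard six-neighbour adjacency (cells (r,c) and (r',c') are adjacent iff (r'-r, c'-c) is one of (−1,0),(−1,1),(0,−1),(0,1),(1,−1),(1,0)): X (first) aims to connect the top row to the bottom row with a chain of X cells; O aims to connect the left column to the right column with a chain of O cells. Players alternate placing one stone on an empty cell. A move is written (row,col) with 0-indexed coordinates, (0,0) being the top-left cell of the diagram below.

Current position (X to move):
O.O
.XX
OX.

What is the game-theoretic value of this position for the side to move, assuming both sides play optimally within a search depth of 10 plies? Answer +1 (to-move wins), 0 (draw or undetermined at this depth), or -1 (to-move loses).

ply 1, X at O.O/.XX/OX. | (0,1)=+1→OXO/.XX/OX.*; (1,0)=-1→O.O/XXX/OX.; (2,2)=-1→O.O/.XX/OXX
ply 2: OXO/.XX/OX. is terminal -1 (O); from O.O/.XX/OX. depth 10

value(O.O/.XX/OX., X) = +1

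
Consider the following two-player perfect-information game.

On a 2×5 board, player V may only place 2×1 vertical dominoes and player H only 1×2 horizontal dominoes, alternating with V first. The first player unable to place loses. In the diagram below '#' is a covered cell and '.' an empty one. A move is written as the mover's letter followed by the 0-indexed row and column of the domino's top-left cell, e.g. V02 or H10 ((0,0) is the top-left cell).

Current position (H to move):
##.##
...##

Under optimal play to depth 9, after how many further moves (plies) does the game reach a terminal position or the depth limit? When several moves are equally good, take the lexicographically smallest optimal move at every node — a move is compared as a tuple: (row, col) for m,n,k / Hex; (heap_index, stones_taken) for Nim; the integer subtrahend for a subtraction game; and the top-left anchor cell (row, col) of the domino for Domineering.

[##.##/...##] H move#1: H10:-1/##.##/##.##, H11:+1/##.##/.####*
[##.##/.####] end (terminal -1, V#2); searched ##.##/...## to 9

PV length from [##.##/...##]: 1 ply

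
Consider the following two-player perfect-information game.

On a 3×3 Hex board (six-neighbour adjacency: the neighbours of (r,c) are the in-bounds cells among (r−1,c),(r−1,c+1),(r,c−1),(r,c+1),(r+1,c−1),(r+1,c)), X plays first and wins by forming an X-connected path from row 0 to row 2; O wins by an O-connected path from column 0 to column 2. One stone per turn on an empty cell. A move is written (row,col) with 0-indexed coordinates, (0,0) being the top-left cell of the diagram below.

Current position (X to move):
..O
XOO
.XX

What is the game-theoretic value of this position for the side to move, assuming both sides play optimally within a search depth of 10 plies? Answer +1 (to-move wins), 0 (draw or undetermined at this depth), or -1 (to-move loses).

p1 X@[..O/XOO/.XX]: (0,0)[X.O/XOO/.XX]-1 (0,1)[.XO/XOO/.XX]-1 (2,0)[..O/XOO/XXX]+1*
p2 O@[..O/XOO/XXX]: (0,0)[O.O/XOO/XXX]-1* (0,1)[.OO/XOO/XXX]-1
p3 X@[O.O/XOO/XXX]: (0,1)[OXO/XOO/XXX]+1*
p4 O@[OXO/XOO/XXX] terminal -1; root [..O/XOO/.XX] d10

value(..O/XOO/.XX, X) = +1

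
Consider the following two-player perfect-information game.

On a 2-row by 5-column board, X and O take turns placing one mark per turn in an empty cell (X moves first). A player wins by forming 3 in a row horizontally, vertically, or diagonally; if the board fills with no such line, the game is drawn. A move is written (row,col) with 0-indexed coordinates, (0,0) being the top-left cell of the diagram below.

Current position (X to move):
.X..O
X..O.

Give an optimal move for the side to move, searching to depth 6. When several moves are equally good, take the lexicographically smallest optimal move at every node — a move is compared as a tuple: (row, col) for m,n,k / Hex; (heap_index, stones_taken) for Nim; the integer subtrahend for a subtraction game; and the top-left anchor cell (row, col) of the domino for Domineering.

X's best at [.X..O/X..O.]: (0,2)

[.X..O/X..O.] X move#1: (0,0):-1/XX..O/X..O., (0,2):+1/.XX.O/X..O.*, (0,3):+0/.X.XO/X..O., (1,1):+0/.X..O/XX.O., (1,2):+1/.X..O/X.XO., (1,4):+0/.X..O/X..OX
[.XX.O/X..O.] O move#2: (0,0):-1/OXX.O/X..O.*, (0,3):-1/.XXOO/X..O., (1,1):-1/.XX.O/XO.O., (1,2):-1/.XX.O/X.OO., (1,4):-1/.XX.O/X..OO
[OXX.O/X..O.] X move#3: (0,3):+1/OXXXO/X..O.*, (1,1):+1/OXX.O/XX.O., (1,2):+1/OXX.O/X.XO., (1,4):+0/OXX.O/X..OX
[OXXXO/X..O.] end (terminal -1, O#4); searched .X..O/X..O. to 6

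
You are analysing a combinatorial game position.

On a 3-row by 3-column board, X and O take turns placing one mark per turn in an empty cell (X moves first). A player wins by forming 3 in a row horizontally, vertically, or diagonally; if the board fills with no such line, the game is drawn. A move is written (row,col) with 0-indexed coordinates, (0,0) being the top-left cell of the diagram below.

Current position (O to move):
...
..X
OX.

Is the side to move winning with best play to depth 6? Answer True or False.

O winning at [.../..X/OX.]: True

p1 O@[.../..X/OX.]: (0,0)[O../..X/OX.]+1* (0,1)[.O./..X/OX.]+0 (0,2)[..O/..X/OX.]-1 (1,0)[.../O.X/OX.]-1 (1,1)[.../.OX/OX.]+0 (2,2)[.../..X/OXO]-1
p2 X@[O../..X/OX.]: (0,1)[OX./..X/OX.]-1* (0,2)[O.X/..X/OX.]-1 (1,0)[O../X.X/OX.]-1 (1,1)[O../.XX/OX.]-1 (2,2)[O../..X/OXX]-1
p3 O@[OX./..X/OX.]: (0,2)[OXO/..X/OX.]-1 (1,0)[OX./O.X/OX.]+1* (1,1)[OX./.OX/OX.]+1 (2,2)[OX./..X/OXO]-1
p4 X@[OX./O.X/OX.] terminal -1; root [.../..X/OX.] d6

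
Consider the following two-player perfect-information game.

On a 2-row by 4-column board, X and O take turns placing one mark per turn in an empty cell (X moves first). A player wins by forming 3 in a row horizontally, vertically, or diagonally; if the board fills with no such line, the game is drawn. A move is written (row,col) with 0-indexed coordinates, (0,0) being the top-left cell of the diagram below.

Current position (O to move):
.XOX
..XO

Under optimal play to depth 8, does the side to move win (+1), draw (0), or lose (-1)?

value(.XOX/..XO, O) = 0

[.XOX/..XO] O move#1: (0,0):+0/OXOX/..XO*, (1,0):+0/.XOX/O.XO, (1,1):+0/.XOX/.OXO
[OXOX/..XO] X move#2: (1,0):+0/OXOX/X.XO*, (1,1):+0/OXOX/.XXO
[OXOX/X.XO] O move#3: (1,1):+0/OXOX/XOXO*
[OXOX/XOXO] end (terminal +0, X#4); searched .XOX/..XO to 8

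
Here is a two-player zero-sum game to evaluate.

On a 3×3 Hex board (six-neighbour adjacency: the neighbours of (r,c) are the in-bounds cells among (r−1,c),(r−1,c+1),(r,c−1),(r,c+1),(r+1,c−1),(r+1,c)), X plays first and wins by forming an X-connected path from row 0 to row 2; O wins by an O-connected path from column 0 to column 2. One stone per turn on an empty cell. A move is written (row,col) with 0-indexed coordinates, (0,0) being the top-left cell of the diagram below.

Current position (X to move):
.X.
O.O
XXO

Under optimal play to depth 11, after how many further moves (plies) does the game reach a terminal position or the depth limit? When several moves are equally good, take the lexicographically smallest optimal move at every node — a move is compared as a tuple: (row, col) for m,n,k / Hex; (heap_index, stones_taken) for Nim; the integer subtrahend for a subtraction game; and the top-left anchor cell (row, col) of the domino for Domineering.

[.X./O.O/XXO] X move#1: (0,0):-1/XX./O.O/XXO, (0,2):-1/.XX/O.O/XXO, (1,1):+1/.X./OXO/XXO*
[.X./OXO/XXO] end (terminal -1, O#2); searched .X./O.O/XXO to 11

PV length from [.X./O.O/XXO]: 1 ply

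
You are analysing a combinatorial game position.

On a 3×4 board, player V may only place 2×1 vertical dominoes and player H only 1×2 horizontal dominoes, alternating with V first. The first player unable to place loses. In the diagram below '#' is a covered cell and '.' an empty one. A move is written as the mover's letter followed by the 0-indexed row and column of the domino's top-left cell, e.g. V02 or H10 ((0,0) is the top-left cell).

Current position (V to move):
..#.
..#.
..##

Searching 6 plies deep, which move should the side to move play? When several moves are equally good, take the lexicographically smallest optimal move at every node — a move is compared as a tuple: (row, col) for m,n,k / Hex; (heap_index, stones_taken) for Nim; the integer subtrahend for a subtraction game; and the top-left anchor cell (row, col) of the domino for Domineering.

V's best at [..#./..#./..##]: V00

p1 V@[..#./..#./..##]: V00[#.#./#.#./..##]+1* V01[.##./.##./..##]+1 V03[..##/..##/..##]-1 V10[..#./#.#./#.##]+1 V11[..#./.##./.###]+1
p2 H@[#.#./#.#./..##]: H20[#.#./#.#./####]-1*
p3 V@[#.#./#.#./####]: V01[###./###./####]+1* V03[#.##/#.##/####]+1
p4 H@[###./###./####] terminal -1; root [..#./..#./..##] d6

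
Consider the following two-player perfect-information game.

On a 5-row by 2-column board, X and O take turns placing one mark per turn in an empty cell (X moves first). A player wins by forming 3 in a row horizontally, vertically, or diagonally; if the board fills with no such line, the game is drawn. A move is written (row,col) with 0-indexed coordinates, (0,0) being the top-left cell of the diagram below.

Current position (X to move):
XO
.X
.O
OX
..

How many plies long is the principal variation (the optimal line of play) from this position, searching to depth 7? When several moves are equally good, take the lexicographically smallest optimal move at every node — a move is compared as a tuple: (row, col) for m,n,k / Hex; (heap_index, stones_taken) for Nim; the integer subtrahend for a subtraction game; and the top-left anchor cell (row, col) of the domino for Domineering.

PV length from [XO/.X/.O/OX/..]: 4 plies

p1 X@[XO/.X/.O/OX/..]: (1,0)[XO/XX/.O/OX/..]+0* (2,0)[XO/.X/XO/OX/..]+0 (4,0)[XO/.X/.O/OX/X.]+0 (4,1)[XO/.X/.O/OX/.X]-1
p2 O@[XO/XX/.O/OX/..]: (2,0)[XO/XX/OO/OX/..]+0* (4,0)[XO/XX/.O/OX/O.]-1 (4,1)[XO/XX/.O/OX/.O]-1
p3 X@[XO/XX/OO/OX/..]: (4,0)[XO/XX/OO/OX/X.]+0* (4,1)[XO/XX/OO/OX/.X]-1
p4 O@[XO/XX/OO/OX/X.]: (4,1)[XO/XX/OO/OX/XO]+0*
p5 X@[XO/XX/OO/OX/XO] terminal +0; root [XO/.X/.O/OX/..] d7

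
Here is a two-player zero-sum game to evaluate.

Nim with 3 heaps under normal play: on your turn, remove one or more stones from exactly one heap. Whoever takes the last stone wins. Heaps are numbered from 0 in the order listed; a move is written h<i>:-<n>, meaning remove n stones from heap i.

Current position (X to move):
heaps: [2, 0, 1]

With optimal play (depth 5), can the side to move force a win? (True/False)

[(2,0,1)] X move#1: h0:-1:+1/(1,0,1)*, h0:-2:-1/(0,0,1), h2:-1:-1/(2,0,0)
[(1,0,1)] O move#2: h0:-1:-1/(0,0,1)*, h2:-1:-1/(1,0,0)
[(0,0,1)] X move#3: h2:-1:+1/(0,0,0)*
[(0,0,0)] end (terminal -1, O#4); searched (2,0,1) to 5

X winning at [(2,0,1)]: True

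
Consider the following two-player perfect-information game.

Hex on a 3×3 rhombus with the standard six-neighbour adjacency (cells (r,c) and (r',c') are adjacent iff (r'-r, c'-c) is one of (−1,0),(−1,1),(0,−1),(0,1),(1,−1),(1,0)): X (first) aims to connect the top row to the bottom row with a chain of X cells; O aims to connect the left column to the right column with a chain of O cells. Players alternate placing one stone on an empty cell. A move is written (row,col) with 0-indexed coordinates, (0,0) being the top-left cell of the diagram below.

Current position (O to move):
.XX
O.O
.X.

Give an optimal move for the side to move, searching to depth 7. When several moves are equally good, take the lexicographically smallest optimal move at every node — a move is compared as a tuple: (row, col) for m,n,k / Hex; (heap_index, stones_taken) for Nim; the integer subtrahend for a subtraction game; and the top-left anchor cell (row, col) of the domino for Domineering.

ply 1, O at .XX/O.O/.X. | (0,0)=-1→OXX/O.O/.X.; (1,1)=+1→.XX/OOO/.X.*; (2,0)=-1→.XX/O.O/OX.; (2,2)=-1→.XX/O.O/.XO
ply 2: .XX/OOO/.X. is terminal -1 (X); from .XX/O.O/.X. depth 7

O's best at [.XX/O.O/.X.]: (1,1)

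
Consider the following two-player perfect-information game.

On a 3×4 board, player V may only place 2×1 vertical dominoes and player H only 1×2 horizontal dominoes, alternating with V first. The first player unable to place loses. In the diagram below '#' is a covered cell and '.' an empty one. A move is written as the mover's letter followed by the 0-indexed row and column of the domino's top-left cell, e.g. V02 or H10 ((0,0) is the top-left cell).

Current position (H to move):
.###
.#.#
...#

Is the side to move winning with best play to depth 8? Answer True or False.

H winning at [.###/.#.#/...#]: False

ply 1, H at .###/.#.#/...# | H20=-1→.###/.#.#/##.#*; H21=-1→.###/.#.#/.###
ply 2, V at .###/.#.#/##.# | V00=+1→####/##.#/##.#*; V12=+1→.###/.###/####
ply 3: ####/##.#/##.# is terminal -1 (H); from .###/.#.#/...# depth 8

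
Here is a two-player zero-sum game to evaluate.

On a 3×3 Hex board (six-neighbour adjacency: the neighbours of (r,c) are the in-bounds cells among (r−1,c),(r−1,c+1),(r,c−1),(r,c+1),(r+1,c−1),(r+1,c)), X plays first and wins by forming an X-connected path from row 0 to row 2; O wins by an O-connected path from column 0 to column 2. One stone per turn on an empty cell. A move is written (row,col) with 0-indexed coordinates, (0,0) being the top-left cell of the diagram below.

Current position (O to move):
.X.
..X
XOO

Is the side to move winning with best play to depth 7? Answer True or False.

O winning at [.X./..X/XOO]: False

[.X./..X/XOO] O move#1: (0,0):-1/OX./..X/XOO*, (0,2):-1/.XO/..X/XOO, (1,0):-1/.X./O.X/XOO, (1,1):-1/.X./.OX/XOO
[OX./..X/XOO] X move#2: (0,2):+1/OXX/..X/XOO*, (1,0):+1/OX./X.X/XOO, (1,1):+1/OX./.XX/XOO
[OXX/..X/XOO] O move#3: (1,0):-1/OXX/O.X/XOO*, (1,1):-1/OXX/.OX/XOO
[OXX/O.X/XOO] X move#4: (1,1):+1/OXX/OXX/XOO*
[OXX/OXX/XOO] end (terminal -1, O#5); searched .X./..X/XOO to 7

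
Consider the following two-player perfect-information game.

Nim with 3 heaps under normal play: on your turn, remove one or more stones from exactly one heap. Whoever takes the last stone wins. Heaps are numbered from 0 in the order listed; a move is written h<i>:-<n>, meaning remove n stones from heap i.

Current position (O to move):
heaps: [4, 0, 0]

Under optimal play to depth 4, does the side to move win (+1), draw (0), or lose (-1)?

value((4,0,0), O) = +1

[(4,0,0)] O move#1: h0:-1:-1/(3,0,0), h0:-2:-1/(2,0,0), h0:-3:-1/(1,0,0), h0:-4:+1/(0,0,0)*
[(0,0,0)] end (terminal -1, X#2); searched (4,0,0) to 4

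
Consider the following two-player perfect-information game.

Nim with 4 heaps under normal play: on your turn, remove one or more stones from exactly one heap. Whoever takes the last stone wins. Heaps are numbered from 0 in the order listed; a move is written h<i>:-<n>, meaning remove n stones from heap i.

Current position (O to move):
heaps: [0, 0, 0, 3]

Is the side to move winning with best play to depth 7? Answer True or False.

O winning at [(0,0,0,3)]: True

[(0,0,0,3)] O move#1: h3:-1:-1/(0,0,0,2), h3:-2:-1/(0,0,0,1), h3:-3:+1/(0,0,0,0)*
[(0,0,0,0)] end (terminal -1, X#2); searched (0,0,0,3) to 7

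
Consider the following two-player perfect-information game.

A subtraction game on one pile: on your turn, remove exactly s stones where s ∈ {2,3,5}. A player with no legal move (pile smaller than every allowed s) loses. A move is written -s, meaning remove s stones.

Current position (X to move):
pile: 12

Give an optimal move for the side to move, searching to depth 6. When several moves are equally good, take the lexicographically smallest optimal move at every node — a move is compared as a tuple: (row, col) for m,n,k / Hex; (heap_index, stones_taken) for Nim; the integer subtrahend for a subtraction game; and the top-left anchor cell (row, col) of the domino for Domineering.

p1 X@[12]: -2[10]-1 -3[9]-1 -5[7]+1*
p2 O@[7]: -2[5]-1* -3[4]-1 -5[2]-1
p3 X@[5]: -2[3]-1 -3[2]-1 -5[0]+1*
p4 O@[0] terminal -1; root [12] d6

X's best at [12]: -5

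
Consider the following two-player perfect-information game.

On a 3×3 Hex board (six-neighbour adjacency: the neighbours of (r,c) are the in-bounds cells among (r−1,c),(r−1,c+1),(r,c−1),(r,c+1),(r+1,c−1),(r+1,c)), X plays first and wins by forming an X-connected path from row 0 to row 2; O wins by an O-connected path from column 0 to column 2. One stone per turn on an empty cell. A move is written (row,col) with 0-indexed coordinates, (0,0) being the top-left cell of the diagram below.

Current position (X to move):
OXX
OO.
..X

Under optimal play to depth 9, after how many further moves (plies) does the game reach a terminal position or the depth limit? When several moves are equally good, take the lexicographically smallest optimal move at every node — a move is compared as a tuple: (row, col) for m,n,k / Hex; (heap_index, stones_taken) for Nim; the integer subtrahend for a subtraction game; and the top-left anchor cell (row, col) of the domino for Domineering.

PV length from [OXX/OO./..X]: 1 ply

p1 X@[OXX/OO./..X]: (1,2)[OXX/OOX/..X]+1* (2,0)[OXX/OO./X.X]-1 (2,1)[OXX/OO./.XX]-1
p2 O@[OXX/OOX/..X] terminal -1; root [OXX/OO./..X] d9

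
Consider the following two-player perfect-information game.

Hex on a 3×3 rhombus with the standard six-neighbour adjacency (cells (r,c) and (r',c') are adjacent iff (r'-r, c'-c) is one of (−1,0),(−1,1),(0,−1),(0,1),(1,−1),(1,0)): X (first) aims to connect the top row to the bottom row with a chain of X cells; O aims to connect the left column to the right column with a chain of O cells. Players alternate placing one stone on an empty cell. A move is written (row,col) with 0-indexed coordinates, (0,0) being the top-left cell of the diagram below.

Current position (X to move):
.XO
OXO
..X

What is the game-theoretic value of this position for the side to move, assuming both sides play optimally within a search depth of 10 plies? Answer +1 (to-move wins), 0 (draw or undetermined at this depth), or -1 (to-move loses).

value(.XO/OXO/..X, X) = +1

ply 1, X at .XO/OXO/..X | (0,0)=+1→XXO/OXO/..X*; (2,0)=+1→.XO/OXO/X.X; (2,1)=+1→.XO/OXO/.XX
ply 2, O at XXO/OXO/..X | (2,0)=-1→XXO/OXO/O.X*; (2,1)=-1→XXO/OXO/.OX
ply 3, X at XXO/OXO/O.X | (2,1)=+1→XXO/OXO/OXX*
ply 4: XXO/OXO/OXX is terminal -1 (O); from .XO/OXO/..X depth 10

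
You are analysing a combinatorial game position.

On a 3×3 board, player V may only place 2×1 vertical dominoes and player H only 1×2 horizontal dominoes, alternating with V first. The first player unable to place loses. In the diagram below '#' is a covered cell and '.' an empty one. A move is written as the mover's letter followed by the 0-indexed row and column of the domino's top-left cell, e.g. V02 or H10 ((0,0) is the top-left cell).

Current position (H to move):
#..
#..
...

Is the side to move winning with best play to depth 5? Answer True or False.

ply 1, H at #../#../... | H01=-1→###/#../...; H11=+1→#../###/...*; H20=-1→#../#../##.; H21=-1→#../#../.##
ply 2: #../###/... is terminal -1 (V); from #../#../... depth 5

H winning at [#../#../...]: True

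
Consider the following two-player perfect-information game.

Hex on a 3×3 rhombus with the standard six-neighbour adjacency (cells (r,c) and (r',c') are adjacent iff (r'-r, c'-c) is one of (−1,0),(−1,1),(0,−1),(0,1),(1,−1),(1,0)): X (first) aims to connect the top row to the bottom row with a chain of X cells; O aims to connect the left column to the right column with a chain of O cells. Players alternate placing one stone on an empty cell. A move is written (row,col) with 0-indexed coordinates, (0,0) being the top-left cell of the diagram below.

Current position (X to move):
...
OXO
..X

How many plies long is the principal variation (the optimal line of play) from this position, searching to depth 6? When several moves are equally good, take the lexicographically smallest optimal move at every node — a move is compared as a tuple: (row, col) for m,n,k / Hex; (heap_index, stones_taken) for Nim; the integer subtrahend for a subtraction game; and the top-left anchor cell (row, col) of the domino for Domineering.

[.../OXO/..X] X move#1: (0,0):+1/X../OXO/..X*, (0,1):+1/.X./OXO/..X, (0,2):+1/..X/OXO/..X, (2,0):+1/.../OXO/X.X, (2,1):+1/.../OXO/.XX
[X../OXO/..X] O move#2: (0,1):-1/XO./OXO/..X*, (0,2):-1/X.O/OXO/..X, (2,0):-1/X../OXO/O.X, (2,1):-1/X../OXO/.OX
[XO./OXO/..X] X move#3: (0,2):+1/XOX/OXO/..X*, (2,0):-1/XO./OXO/X.X, (2,1):-1/XO./OXO/.XX
[XOX/OXO/..X] O move#4: (2,0):-1/XOX/OXO/O.X*, (2,1):-1/XOX/OXO/.OX
[XOX/OXO/O.X] X move#5: (2,1):+1/XOX/OXO/OXX*
[XOX/OXO/OXX] end (terminal -1, O#6); searched .../OXO/..X to 6

PV length from [.../OXO/..X]: 5 plies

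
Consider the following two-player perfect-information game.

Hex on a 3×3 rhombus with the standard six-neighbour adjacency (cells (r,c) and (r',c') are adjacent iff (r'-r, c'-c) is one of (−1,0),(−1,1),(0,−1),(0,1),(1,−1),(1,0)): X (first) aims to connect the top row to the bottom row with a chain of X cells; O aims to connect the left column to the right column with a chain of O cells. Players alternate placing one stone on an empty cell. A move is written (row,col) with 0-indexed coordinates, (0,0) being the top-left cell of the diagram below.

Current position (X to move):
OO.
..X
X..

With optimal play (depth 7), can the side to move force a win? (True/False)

X winning at [OO./..X/X..]: True

[OO./..X/X..] X move#1: (0,2):+1/OOX/..X/X..*, (1,0):-1/OO./X.X/X.., (1,1):-1/OO./.XX/X.., (2,1):-1/OO./..X/XX., (2,2):-1/OO./..X/X.X
[OOX/..X/X..] O move#2: (1,0):-1/OOX/O.X/X..*, (1,1):-1/OOX/.OX/X.., (2,1):-1/OOX/..X/XO., (2,2):-1/OOX/..X/X.O
[OOX/O.X/X..] X move#3: (1,1):+1/OOX/OXX/X..*, (2,1):+1/OOX/O.X/XX., (2,2):+1/OOX/O.X/X.X
[OOX/OXX/X..] end (terminal -1, O#4); searched OO./..X/X.. to 7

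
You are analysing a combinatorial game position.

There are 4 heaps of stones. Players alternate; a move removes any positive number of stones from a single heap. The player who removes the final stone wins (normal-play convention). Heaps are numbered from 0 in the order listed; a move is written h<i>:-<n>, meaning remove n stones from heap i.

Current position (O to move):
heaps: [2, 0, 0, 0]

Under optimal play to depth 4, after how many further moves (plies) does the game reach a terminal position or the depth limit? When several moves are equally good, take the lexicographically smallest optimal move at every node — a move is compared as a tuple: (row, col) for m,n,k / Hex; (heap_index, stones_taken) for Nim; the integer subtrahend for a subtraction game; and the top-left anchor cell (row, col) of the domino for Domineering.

ply 1, O at (2,0,0,0) | h0:-1=-1→(1,0,0,0); h0:-2=+1→(0,0,0,0)*
ply 2: (0,0,0,0) is terminal -1 (X); from (2,0,0,0) depth 4

PV length from [(2,0,0,0)]: 1 ply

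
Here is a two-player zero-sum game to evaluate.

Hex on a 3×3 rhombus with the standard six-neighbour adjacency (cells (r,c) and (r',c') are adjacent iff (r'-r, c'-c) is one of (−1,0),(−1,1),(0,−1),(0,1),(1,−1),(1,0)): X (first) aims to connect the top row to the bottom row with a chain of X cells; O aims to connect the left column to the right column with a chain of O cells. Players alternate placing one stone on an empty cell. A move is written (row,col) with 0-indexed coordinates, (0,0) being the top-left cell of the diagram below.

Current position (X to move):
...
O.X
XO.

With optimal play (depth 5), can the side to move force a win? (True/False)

X winning at [.../O.X/XO.]: True

[.../O.X/XO.] X move#1: (0,0):-1/X../O.X/XO., (0,1):-1/.X./O.X/XO., (0,2):+1/..X/O.X/XO.*, (1,1):+1/.../OXX/XO., (2,2):-1/.../O.X/XOX
[..X/O.X/XO.] O move#2: (0,0):-1/O.X/O.X/XO.*, (0,1):-1/.OX/O.X/XO., (1,1):-1/..X/OOX/XO., (2,2):-1/..X/O.X/XOO
[O.X/O.X/XO.] X move#3: (0,1):+1/OXX/O.X/XO.*, (1,1):+1/O.X/OXX/XO., (2,2):+1/O.X/O.X/XOX
[OXX/O.X/XO.] O move#4: (1,1):-1/OXX/OOX/XO.*, (2,2):-1/OXX/O.X/XOO
[OXX/OOX/XO.] X move#5: (2,2):+1/OXX/OOX/XOX*
[OXX/OOX/XOX] end (terminal -1, O#6); searched .../O.X/XO. to 5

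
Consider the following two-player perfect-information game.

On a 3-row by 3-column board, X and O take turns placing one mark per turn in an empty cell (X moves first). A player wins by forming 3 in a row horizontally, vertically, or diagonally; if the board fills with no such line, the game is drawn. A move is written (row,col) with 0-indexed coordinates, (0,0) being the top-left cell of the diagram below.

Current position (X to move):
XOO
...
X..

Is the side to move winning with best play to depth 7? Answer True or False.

p1 X@[XOO/.../X..]: (1,0)[XOO/X../X..]+1* (1,1)[XOO/.X./X..]+1 (1,2)[XOO/..X/X..]+1 (2,1)[XOO/.../XX.]+1 (2,2)[XOO/.../X.X]+1
p2 O@[XOO/X../X..] terminal -1; root [XOO/.../X..] d7

X winning at [XOO/.../X..]: True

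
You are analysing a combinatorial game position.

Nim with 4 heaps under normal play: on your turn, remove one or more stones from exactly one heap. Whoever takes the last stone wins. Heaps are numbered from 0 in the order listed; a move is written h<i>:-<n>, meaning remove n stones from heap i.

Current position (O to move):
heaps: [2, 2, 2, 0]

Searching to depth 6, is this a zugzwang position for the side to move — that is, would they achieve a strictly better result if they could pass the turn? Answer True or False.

zugzwang((2,2,2,0), O) = False

p1 O@[(2,2,2,0)]: h0:-1[(1,2,2,0)]-1 h0:-2[(0,2,2,0)]+1* h1:-1[(2,1,2,0)]-1 h1:-2[(2,0,2,0)]+1 h2:-1[(2,2,1,0)]-1 h2:-2[(2,2,0,0)]+1
p2 X@[(0,2,2,0)]: h1:-1[(0,1,2,0)]-1* h1:-2[(0,0,2,0)]-1 h2:-1[(0,2,1,0)]-1 h2:-2[(0,2,0,0)]-1
p3 O@[(0,1,2,0)]: h1:-1[(0,0,2,0)]-1 h2:-1[(0,1,1,0)]+1* h2:-2[(0,1,0,0)]-1
p4 X@[(0,1,1,0)]: h1:-1[(0,0,1,0)]-1* h2:-1[(0,1,0,0)]-1
p5 O@[(0,0,1,0)]: h2:-1[(0,0,0,0)]+1*
p6 X@[(0,0,0,0)] terminal -1; root [(2,2,2,0)] d6
if O skipped the turn, X would face:
~ p1 X@[(2,2,2,0)]: h0:-1[(1,2,2,0)]-1 h0:-2[(0,2,2,0)]+1* h1:-1[(2,1,2,0)]-1 h1:-2[(2,0,2,0)]+1 h2:-1[(2,2,1,0)]-1 h2:-2[(2,2,0,0)]+1
~ p2 O@[(0,2,2,0)]: h1:-1[(0,1,2,0)]-1* h1:-2[(0,0,2,0)]-1 h2:-1[(0,2,1,0)]-1 h2:-2[(0,2,0,0)]-1
~ p3 X@[(0,1,2,0)]: h1:-1[(0,0,2,0)]-1 h2:-1[(0,1,1,0)]+1* h2:-2[(0,1,0,0)]-1
~ p4 O@[(0,1,1,0)]: h1:-1[(0,0,1,0)]-1* h2:-1[(0,1,0,0)]-1
~ p5 X@[(0,0,1,0)]: h2:-1[(0,0,0,0)]+1*
~ p6 O@[(0,0,0,0)] terminal -1; root [(2,2,2,0)] d6
compare (O): move=+1 vs pass=-1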